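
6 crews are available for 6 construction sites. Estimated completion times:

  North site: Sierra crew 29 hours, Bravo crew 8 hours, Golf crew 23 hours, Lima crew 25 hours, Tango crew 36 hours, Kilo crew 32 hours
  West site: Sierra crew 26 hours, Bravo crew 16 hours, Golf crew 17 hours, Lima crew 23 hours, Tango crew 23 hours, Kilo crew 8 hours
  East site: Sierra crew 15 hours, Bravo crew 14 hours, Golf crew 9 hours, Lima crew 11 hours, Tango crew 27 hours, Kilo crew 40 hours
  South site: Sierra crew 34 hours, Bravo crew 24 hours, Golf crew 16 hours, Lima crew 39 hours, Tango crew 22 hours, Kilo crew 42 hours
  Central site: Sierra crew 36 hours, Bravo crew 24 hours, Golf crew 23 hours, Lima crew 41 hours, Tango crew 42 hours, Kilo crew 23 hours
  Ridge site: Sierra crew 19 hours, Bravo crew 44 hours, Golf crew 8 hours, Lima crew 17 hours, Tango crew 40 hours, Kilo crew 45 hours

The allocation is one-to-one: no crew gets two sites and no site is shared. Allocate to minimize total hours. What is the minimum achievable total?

Optimal: Sierra crew→Ridge site (19 hours), Bravo crew→North site (8 hours), Golf crew→Central site (23 hours), Lima crew→East site (11 hours), Tango crew→South site (22 hours), Kilo crew→West site (8 hours) — total 19+8+23+11+22+8 = 91 hours.
Next-best assignment: Sierra crew→East site, Bravo crew→North site, Golf crew→Central site, Lima crew→Ridge site, Tango crew→South site, Kilo crew→West site = 93 hours.

Minimum total: 91 hours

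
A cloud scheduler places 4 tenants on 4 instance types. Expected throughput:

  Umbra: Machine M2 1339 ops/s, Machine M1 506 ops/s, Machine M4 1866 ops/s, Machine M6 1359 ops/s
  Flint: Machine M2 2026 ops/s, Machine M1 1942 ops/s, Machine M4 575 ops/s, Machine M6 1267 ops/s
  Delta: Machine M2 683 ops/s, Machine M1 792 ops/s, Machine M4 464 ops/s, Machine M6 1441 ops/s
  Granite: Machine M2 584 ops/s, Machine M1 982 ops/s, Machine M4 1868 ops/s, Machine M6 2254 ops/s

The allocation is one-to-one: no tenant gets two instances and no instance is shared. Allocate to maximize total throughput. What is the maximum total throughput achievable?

Maximum total: 6938 ops/s

This is a one-to-one assignment (maximum-weight bipartite matching).
Optimal: Umbra→Machine M4 (1866 ops/s), Flint→Machine M2 (2026 ops/s), Delta→Machine M1 (792 ops/s), Granite→Machine M6 (2254 ops/s) — total 1866+2026+792+2254 = 6938 ops/s.
Swapping Flint↔Granite (Flint→Machine M6 1267 ops/s, Granite→Machine M2 584 ops/s) loses 2429.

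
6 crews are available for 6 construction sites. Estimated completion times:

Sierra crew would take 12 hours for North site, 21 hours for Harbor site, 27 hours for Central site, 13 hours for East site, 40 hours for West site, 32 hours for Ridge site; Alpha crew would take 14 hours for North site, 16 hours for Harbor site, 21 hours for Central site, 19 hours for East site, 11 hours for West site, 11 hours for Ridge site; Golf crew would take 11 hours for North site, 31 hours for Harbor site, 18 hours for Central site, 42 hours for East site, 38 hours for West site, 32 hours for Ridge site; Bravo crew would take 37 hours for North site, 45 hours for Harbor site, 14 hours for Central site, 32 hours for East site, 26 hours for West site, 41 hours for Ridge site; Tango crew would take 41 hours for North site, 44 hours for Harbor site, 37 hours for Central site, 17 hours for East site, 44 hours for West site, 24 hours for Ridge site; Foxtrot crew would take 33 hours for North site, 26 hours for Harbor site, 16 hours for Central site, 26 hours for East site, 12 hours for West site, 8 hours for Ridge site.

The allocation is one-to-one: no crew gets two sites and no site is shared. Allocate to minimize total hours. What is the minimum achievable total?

This is the linear assignment problem.
Optimal: Sierra crew→Harbor site (21 hours), Alpha crew→West site (11 hours), Golf crew→North site (11 hours), Bravo crew→Central site (14 hours), Tango crew→East site (17 hours), Foxtrot crew→Ridge site (8 hours) — total 21+11+11+14+17+8 = 82 hours.
Row-greedy (each crew in turn takes its cheapest remaining site) gives 123 hours, worse by 41.
Next-best assignment: Sierra crew→Harbor site, Alpha crew→Ridge site, Golf crew→North site, Bravo crew→Central site, Tango crew→East site, Foxtrot crew→West site = 86 hours.

Min total: 82 hours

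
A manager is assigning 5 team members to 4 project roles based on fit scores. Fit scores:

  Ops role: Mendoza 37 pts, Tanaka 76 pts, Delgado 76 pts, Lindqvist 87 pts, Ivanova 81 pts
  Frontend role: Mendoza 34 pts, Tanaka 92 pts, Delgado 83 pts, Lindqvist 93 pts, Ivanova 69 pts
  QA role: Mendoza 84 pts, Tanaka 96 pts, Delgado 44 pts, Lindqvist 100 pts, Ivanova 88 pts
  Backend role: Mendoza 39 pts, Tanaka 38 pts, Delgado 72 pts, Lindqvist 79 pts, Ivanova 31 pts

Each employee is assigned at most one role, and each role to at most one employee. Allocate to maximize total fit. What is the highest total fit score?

Max total: 345 pts

Optimal: Ivanova→Ops role (81 pts), Tanaka→Frontend role (92 pts), Lindqvist→QA role (100 pts), Delgado→Backend role (72 pts) — total 81+92+100+72 = 345 pts.
Row-greedy (each employee in turn takes its best remaining role) gives 331 pts, worse by 14.
Next-best assignment: Ivanova→Ops role, Lindqvist→Frontend role, Tanaka→QA role, Delgado→Backend role = 342 pts.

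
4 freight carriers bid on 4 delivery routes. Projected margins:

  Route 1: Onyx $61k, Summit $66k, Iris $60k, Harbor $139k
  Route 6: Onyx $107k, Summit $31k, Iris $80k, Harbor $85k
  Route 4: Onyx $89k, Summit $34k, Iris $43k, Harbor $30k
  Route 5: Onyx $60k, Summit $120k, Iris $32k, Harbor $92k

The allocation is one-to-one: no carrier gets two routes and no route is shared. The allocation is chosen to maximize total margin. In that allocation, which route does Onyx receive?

Onyx receives Route 4.

Optimal: Onyx→Route 4 ($89k), Summit→Route 5 ($120k), Iris→Route 6 ($80k), Harbor→Route 1 ($139k) — total 89+120+80+139 = $428k.
Max-entry greedy (repeatedly take the single best remaining cell) gives $409k, worse by 19.
Onyx's own top route is Route 6 ($107k), but forcing Onyx→Route 6 and reassigning the rest optimally gives only $409k — worse by 19.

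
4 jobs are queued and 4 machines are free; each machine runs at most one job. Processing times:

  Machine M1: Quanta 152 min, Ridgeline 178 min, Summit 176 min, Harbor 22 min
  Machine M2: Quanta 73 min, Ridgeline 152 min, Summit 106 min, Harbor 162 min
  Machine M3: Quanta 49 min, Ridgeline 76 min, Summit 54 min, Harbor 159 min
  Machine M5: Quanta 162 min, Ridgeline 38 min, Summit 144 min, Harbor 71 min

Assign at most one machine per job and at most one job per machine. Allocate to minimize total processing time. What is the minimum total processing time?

This is the linear assignment problem.
Optimal: Quanta→Machine M2 (73 min), Ridgeline→Machine M5 (38 min), Summit→Machine M3 (54 min), Harbor→Machine M1 (22 min) — total 73+38+54+22 = 187 min.
Row-greedy (each job in turn takes its cheapest remaining machine) gives 215 min, worse by 28.
Swapping Ridgeline↔Summit (Ridgeline→Machine M3 76 min, Summit→Machine M5 144 min) adds 128.
No other one-to-one assignment undercuts 187 min.

Minimum total: 187 min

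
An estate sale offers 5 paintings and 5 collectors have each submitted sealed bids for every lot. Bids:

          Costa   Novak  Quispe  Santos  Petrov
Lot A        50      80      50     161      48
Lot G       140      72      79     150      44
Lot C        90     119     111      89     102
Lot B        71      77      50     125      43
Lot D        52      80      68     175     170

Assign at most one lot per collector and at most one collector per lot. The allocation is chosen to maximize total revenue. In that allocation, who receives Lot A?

Santos receives Lot A.

This is a one-to-one assignment (maximum-weight bipartite matching).
Optimal: Costa→Lot G ($140), Novak→Lot B ($77), Quispe→Lot C ($111), Santos→Lot A ($161), Petrov→Lot D ($170) — total 140+77+111+161+170 = $659.
Row-greedy (each collector in turn takes its best remaining lot) gives $531, worse by 128.
Next-best assignment: Costa→Lot G, Novak→Lot C, Quispe→Lot B, Santos→Lot A, Petrov→Lot D = $640.
Checked against all permutations: $659 is optimal.
Santos's own top lot is Lot D ($175), but forcing Santos→Lot D and reassigning the rest optimally gives only $551 — worse by 108.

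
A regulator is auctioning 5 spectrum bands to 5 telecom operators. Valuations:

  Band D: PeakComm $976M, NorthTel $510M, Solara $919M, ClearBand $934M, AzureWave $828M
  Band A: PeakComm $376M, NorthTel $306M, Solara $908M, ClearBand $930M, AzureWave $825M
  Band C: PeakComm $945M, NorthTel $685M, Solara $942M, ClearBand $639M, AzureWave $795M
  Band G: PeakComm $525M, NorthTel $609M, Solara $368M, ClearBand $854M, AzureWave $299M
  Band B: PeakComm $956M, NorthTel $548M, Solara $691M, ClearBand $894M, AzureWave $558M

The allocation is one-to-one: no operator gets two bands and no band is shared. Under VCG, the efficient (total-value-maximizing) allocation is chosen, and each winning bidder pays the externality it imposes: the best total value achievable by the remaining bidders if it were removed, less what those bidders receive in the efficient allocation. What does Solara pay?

Efficient allocation: PeakComm→Band B ($956M), NorthTel→Band G ($609M), Solara→Band C ($942M), ClearBand→Band D ($934M), AzureWave→Band A ($825M); total welfare W = $4266M.
Solara receives Band C at value $942M, so the others get W − 942 = $3324M.
Without Solara: best allocation of the remaining 4 bidders over all 5 bands is PeakComm→Band B ($956M), NorthTel→Band C ($685M), ClearBand→Band D ($934M), AzureWave→Band A ($825M), total $3400M.
VCG payment = (others' best without Solara) − (others' welfare with Solara) = 3400 − 3324 = $76M.

Solara pays $76M.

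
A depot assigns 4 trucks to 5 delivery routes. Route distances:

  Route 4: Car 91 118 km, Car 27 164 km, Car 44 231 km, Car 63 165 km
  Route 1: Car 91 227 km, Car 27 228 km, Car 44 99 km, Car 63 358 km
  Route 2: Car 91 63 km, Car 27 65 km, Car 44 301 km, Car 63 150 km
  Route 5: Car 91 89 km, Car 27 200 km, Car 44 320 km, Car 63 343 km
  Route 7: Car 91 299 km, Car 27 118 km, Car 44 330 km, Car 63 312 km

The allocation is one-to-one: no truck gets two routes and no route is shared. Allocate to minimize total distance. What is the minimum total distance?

Optimal: Car 91→Route 5 (89 km), Car 27→Route 2 (65 km), Car 44→Route 1 (99 km), Car 63→Route 4 (165 km) — total 89+65+99+165 = 418 km.
Row-greedy (each truck in turn takes its cheapest remaining route) gives 445 km, worse by 27.
Next-best assignment: Car 91→Route 2, Car 27→Route 7, Car 44→Route 1, Car 63→Route 4 = 445 km.
Swapping Car 27↔Car 63 (Car 27→Route 4 164 km, Car 63→Route 2 150 km) adds 84.
Every other assignment is strictly worse.

Minimum total: 418 km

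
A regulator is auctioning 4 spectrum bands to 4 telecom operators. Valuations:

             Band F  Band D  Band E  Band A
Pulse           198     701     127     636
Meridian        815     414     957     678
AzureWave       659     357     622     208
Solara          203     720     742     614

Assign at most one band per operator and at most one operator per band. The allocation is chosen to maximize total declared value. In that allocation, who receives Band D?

Solara receives Band D.

Optimal: Pulse→Band A ($636M), Meridian→Band E ($957M), AzureWave→Band F ($659M), Solara→Band D ($720M) — total 636+957+659+720 = $2972M.
Row-greedy (each operator in turn takes its best remaining band) gives $2931M, worse by 41.
Next-best assignment: Pulse→Band D, Meridian→Band E, AzureWave→Band F, Solara→Band A = $2931M.
No other one-to-one assignment exceeds $2972M.
Solara's own top band is Band E ($742M), but forcing Solara→Band E and reassigning the rest optimally gives only $2780M — worse by 192.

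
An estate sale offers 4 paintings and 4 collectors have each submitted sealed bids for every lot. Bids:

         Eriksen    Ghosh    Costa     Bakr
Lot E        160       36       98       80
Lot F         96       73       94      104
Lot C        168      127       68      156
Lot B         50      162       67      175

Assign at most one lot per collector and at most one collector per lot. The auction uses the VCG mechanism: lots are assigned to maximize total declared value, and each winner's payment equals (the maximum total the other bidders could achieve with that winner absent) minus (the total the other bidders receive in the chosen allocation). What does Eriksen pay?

Eriksen pays $4.

Efficient allocation: Eriksen→Lot E ($160), Ghosh→Lot B ($162), Costa→Lot F ($94), Bakr→Lot C ($156); total welfare W = $572.
Eriksen receives Lot E at value $160, so the others get W − 160 = $412.
Without Eriksen: best allocation of the remaining 3 bidders over all 4 lots is Ghosh→Lot B ($162), Costa→Lot E ($98), Bakr→Lot C ($156), total $416.
VCG payment = (others' best without Eriksen) − (others' welfare with Eriksen) = 416 − 412 = $4.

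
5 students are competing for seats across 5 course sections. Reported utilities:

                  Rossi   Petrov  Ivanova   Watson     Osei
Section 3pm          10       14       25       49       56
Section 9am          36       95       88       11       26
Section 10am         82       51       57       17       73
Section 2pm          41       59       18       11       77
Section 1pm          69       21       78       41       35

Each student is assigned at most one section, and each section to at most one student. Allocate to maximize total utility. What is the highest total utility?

Max total: 381 points

Optimal: Rossi→Section 10am (82 points), Petrov→Section 9am (95 points), Ivanova→Section 1pm (78 points), Watson→Section 3pm (49 points), Osei→Section 2pm (77 points) — total 82+95+78+49+77 = 381 points.
Swapping Petrov↔Ivanova (Petrov→Section 1pm 21 points, Ivanova→Section 9am 88 points) loses 64.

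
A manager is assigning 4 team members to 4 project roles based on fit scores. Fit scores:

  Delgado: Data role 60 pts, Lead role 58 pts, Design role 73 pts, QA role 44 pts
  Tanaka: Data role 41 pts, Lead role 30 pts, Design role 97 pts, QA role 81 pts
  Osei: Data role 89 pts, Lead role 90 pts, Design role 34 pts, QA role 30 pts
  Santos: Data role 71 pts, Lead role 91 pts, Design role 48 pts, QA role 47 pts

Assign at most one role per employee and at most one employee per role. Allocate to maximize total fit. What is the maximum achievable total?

Max total: 334 pts

Optimal: Delgado→Design role (73 pts), Tanaka→QA role (81 pts), Osei→Data role (89 pts), Santos→Lead role (91 pts) — total 73+81+89+91 = 334 pts.
Row-greedy (each employee in turn takes its best remaining role) gives 315 pts, worse by 19.
Swapping Tanaka↔Santos (Tanaka→Lead role 30 pts, Santos→QA role 47 pts) loses 95.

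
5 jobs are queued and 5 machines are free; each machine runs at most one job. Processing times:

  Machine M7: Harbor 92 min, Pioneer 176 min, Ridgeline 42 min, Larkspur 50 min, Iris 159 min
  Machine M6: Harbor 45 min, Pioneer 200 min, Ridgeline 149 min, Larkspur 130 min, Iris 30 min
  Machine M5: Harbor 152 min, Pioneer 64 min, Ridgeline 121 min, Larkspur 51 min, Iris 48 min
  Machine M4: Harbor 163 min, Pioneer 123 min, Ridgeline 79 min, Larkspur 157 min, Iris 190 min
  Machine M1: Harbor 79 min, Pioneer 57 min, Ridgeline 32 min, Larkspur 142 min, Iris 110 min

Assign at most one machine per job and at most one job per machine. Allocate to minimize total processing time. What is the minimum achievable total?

Optimal: Harbor→Machine M6 (45 min), Pioneer→Machine M1 (57 min), Ridgeline→Machine M4 (79 min), Larkspur→Machine M7 (50 min), Iris→Machine M5 (48 min) — total 45+57+79+50+48 = 279 min.
Min-entry greedy (repeatedly take the single cheapest remaining cell) gives 339 min, worse by 60.
No other one-to-one assignment undercuts 279 min.

Minimum total: 279 min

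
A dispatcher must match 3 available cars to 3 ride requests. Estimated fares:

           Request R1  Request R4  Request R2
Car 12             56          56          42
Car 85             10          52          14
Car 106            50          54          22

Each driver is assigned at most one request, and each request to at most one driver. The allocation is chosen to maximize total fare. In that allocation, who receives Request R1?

Car 106 receives Request R1.

This is a one-to-one assignment (maximum-weight bipartite matching).
Optimal: Car 12→Request R2 ($42), Car 85→Request R4 ($52), Car 106→Request R1 ($50) — total 42+52+50 = $144.
Row-greedy (each driver in turn takes its best remaining request) gives $130, worse by 14.
Car 106's own top request is Request R4 ($54), but forcing Car 106→Request R4 and reassigning the rest optimally gives only $124 — worse by 20.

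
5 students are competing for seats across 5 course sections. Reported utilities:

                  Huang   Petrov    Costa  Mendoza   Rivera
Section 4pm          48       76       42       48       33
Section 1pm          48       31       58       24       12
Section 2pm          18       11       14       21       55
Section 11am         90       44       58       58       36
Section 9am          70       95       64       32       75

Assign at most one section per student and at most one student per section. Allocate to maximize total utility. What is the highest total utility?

This is a one-to-one assignment (maximum-weight bipartite matching).
Optimal: Huang→Section 11am (90 points), Petrov→Section 9am (95 points), Costa→Section 1pm (58 points), Mendoza→Section 4pm (48 points), Rivera→Section 2pm (55 points) — total 90+95+58+48+55 = 346 points.
Column-greedy (each section in turn goes to its best remaining student) gives 311 points, worse by 35.
Swapping Costa↔Huang (Costa→Section 11am 58 points, Huang→Section 1pm 48 points) loses 42.
Checked against all permutations: 346 points is optimal.

Maximum total: 346 points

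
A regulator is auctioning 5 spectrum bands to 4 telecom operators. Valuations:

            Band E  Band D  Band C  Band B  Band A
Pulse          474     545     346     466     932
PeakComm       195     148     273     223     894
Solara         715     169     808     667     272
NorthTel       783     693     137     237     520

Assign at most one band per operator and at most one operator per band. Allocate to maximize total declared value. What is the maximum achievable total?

Max total: $3030M

Optimal: Pulse→Band D ($545M), PeakComm→Band A ($894M), Solara→Band C ($808M), NorthTel→Band E ($783M) — total 545+894+808+783 = $3030M.
Max-entry greedy (repeatedly take the single best remaining cell) gives $2746M, worse by 284.
Next-best assignment: Pulse→Band B, PeakComm→Band A, Solara→Band C, NorthTel→Band E = $2951M.
No other one-to-one assignment exceeds $3030M.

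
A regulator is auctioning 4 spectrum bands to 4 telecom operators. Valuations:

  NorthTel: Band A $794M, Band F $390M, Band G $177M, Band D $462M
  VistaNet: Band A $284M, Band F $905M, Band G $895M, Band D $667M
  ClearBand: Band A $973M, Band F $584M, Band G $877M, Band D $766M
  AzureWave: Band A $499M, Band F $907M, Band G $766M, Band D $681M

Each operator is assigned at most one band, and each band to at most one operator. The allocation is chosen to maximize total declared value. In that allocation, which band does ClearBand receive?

ClearBand receives Band D.

This is the linear assignment problem.
Optimal: NorthTel→Band A ($794M), VistaNet→Band G ($895M), ClearBand→Band D ($766M), AzureWave→Band F ($907M) — total 794+895+766+907 = $3362M.
Row-greedy (each operator in turn takes its best remaining band) gives $3257M, worse by 105.
Next-best assignment: NorthTel→Band A, VistaNet→Band F, ClearBand→Band G, AzureWave→Band D = $3257M.
Swapping VistaNet↔NorthTel (VistaNet→Band A $284M, NorthTel→Band G $177M) loses 1228.
ClearBand's own top band is Band A ($973M), but forcing ClearBand→Band A and reassigning the rest optimally gives only $3237M — worse by 125.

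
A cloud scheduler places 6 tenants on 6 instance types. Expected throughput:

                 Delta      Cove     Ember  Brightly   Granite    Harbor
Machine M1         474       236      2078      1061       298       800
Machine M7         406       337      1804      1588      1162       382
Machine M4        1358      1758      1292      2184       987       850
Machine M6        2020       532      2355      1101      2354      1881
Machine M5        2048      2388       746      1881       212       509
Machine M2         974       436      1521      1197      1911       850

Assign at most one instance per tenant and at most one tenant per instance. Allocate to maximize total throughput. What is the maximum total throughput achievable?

Treat this as an assignment problem: match each tenant to one instance.
Optimal: Delta→Machine M5 (2048 ops/s), Cove→Machine M4 (1758 ops/s), Ember→Machine M1 (2078 ops/s), Brightly→Machine M7 (1588 ops/s), Granite→Machine M2 (1911 ops/s), Harbor→Machine M6 (1881 ops/s) — total 2048+1758+2078+1588+1911+1881 = 11264 ops/s.
Row-greedy (each tenant in turn takes its best remaining instance) gives 10460 ops/s, worse by 804.
Next-best assignment: Delta→Machine M4, Cove→Machine M5, Ember→Machine M1, Brightly→Machine M7, Granite→Machine M2, Harbor→Machine M6 = 11204 ops/s.
Every other assignment is strictly worse.

Max total: 11264 ops/s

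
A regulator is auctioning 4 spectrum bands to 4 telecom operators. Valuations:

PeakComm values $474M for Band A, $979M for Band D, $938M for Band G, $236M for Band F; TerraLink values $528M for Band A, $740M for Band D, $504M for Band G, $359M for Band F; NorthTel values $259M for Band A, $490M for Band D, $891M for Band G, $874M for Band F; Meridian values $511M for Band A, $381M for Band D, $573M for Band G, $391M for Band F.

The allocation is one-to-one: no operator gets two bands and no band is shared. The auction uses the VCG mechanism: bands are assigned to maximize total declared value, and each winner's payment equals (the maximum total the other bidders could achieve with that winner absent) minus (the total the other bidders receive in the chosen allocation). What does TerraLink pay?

Efficient allocation: PeakComm→Band G ($938M), TerraLink→Band D ($740M), NorthTel→Band F ($874M), Meridian→Band A ($511M); total welfare W = $3063M.
TerraLink receives Band D at value $740M, so the others get W − 740 = $2323M.
Without TerraLink: best allocation of the remaining 3 bidders over all 4 bands is PeakComm→Band D ($979M), NorthTel→Band F ($874M), Meridian→Band G ($573M), total $2426M.
VCG payment = (others' best without TerraLink) − (others' welfare with TerraLink) = 2426 − 2323 = $103M.

TerraLink pays $103M.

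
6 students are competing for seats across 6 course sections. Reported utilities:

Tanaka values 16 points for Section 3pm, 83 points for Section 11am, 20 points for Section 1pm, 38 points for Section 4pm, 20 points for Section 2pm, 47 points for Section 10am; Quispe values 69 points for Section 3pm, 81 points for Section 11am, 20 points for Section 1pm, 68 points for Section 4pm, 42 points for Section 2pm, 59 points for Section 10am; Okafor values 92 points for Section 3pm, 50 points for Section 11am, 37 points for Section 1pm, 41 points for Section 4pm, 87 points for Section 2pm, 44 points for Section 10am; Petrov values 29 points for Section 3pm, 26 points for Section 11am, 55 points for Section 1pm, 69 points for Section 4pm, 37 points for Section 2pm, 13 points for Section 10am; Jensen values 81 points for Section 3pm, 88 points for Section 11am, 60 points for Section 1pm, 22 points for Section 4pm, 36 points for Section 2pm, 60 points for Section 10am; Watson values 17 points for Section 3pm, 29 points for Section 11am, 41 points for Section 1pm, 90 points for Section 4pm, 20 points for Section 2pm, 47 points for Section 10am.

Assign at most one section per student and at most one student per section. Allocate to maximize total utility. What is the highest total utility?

Optimal: Tanaka→Section 11am (83 points), Quispe→Section 10am (59 points), Okafor→Section 2pm (87 points), Petrov→Section 1pm (55 points), Jensen→Section 3pm (81 points), Watson→Section 4pm (90 points) — total 83+59+87+55+81+90 = 455 points.
Max-entry greedy (repeatedly take the single best remaining cell) gives 404 points, worse by 51.
Every other assignment is strictly worse.

Max total: 455 points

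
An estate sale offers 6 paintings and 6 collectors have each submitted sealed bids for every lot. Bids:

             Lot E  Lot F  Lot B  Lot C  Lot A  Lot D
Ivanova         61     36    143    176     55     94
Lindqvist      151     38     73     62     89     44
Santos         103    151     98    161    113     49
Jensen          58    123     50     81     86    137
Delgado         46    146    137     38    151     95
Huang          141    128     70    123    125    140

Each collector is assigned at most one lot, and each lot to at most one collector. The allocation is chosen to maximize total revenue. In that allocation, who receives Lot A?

Optimal: Ivanova→Lot C ($176), Lindqvist→Lot E ($151), Santos→Lot F ($151), Jensen→Lot D ($137), Delgado→Lot B ($137), Huang→Lot A ($125) — total 176+151+151+137+137+125 = $877.
Row-greedy (each collector in turn takes its best remaining lot) gives $836, worse by 41.
Next-best assignment: Ivanova→Lot B, Lindqvist→Lot E, Santos→Lot C, Jensen→Lot D, Delgado→Lot A, Huang→Lot F = $871.
Swapping Delgado↔Huang (Delgado→Lot A $151, Huang→Lot B $70) loses 41.
No other one-to-one assignment exceeds $877.
Huang's own top lot is Lot E ($141), but forcing Huang→Lot E and reassigning the rest optimally gives only $831 — worse by 46.

Huang receives Lot A.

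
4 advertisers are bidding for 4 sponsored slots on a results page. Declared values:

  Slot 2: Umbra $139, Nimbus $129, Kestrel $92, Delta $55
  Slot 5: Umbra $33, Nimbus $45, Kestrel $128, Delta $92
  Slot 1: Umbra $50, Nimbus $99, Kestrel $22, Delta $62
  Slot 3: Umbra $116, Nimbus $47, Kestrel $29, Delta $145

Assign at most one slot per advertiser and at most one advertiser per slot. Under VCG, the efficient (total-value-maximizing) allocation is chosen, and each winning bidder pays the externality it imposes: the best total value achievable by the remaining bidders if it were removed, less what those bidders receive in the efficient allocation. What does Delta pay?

Delta pays $7.

Efficient allocation: Umbra→Slot 2 ($139), Nimbus→Slot 1 ($99), Kestrel→Slot 5 ($128), Delta→Slot 3 ($145); total welfare W = $511.
Delta receives Slot 3 at value $145, so the others get W − 145 = $366.
Without Delta: best allocation of the remaining 3 bidders over all 4 slots is Umbra→Slot 3 ($116), Nimbus→Slot 2 ($129), Kestrel→Slot 5 ($128), total $373.
VCG payment = (others' best without Delta) − (others' welfare with Delta) = 373 − 366 = $7.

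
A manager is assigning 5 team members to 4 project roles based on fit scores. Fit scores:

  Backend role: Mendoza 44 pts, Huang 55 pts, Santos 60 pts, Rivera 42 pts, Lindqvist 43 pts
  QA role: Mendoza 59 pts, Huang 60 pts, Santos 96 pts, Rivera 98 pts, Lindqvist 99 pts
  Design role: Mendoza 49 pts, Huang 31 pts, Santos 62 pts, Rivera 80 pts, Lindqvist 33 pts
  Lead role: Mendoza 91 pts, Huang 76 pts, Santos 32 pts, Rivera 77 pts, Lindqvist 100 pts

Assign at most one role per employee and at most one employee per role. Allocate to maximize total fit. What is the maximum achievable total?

Max total: 331 pts

Optimal: Huang→Backend role (55 pts), Santos→QA role (96 pts), Rivera→Design role (80 pts), Lindqvist→Lead role (100 pts) — total 55+96+80+100 = 331 pts.
Row-greedy (each employee in turn takes its best remaining role) gives 255 pts, worse by 76.
Swapping Santos↔Lindqvist (Santos→Lead role 32 pts, Lindqvist→QA role 99 pts) loses 65.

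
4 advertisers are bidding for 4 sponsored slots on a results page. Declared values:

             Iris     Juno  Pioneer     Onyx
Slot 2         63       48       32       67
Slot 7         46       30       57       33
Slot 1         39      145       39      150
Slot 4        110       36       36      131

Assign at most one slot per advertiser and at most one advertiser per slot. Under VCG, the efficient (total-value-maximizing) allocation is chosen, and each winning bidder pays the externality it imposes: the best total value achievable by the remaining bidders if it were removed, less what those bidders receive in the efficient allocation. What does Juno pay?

Juno pays $66.

Efficient allocation: Iris→Slot 2 ($63), Juno→Slot 1 ($145), Pioneer→Slot 7 ($57), Onyx→Slot 4 ($131); total welfare W = $396.
Juno receives Slot 1 at value $145, so the others get W − 145 = $251.
Without Juno: best allocation of the remaining 3 bidders over all 4 slots is Iris→Slot 4 ($110), Pioneer→Slot 7 ($57), Onyx→Slot 1 ($150), total $317.
VCG payment = (others' best without Juno) − (others' welfare with Juno) = 317 − 251 = $66.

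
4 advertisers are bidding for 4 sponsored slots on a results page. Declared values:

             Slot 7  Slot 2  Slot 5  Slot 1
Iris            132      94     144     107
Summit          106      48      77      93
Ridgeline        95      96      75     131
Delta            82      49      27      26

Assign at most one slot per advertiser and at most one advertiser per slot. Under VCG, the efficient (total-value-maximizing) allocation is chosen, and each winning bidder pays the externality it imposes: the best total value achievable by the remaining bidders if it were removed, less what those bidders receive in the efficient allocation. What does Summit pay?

Efficient allocation: Iris→Slot 5 ($144), Summit→Slot 7 ($106), Ridgeline→Slot 1 ($131), Delta→Slot 2 ($49); total welfare W = $430.
Summit receives Slot 7 at value $106, so the others get W − 106 = $324.
Without Summit: best allocation of the remaining 3 bidders over all 4 slots is Iris→Slot 5 ($144), Ridgeline→Slot 1 ($131), Delta→Slot 7 ($82), total $357.
VCG payment = (others' best without Summit) − (others' welfare with Summit) = 357 − 324 = $33.

Summit pays $33.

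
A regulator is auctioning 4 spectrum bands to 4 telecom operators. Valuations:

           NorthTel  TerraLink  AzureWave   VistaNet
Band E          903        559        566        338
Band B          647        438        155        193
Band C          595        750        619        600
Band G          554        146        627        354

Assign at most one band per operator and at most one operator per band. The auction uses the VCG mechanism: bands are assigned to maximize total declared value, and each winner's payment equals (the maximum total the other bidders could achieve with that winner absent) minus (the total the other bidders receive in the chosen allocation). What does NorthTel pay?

Efficient allocation: NorthTel→Band E ($903M), TerraLink→Band B ($438M), AzureWave→Band G ($627M), VistaNet→Band C ($600M); total welfare W = $2568M.
NorthTel receives Band E at value $903M, so the others get W − 903 = $1665M.
Without NorthTel: best allocation of the remaining 3 bidders over all 4 bands is TerraLink→Band E ($559M), AzureWave→Band G ($627M), VistaNet→Band C ($600M), total $1786M.
VCG payment = (others' best without NorthTel) − (others' welfare with NorthTel) = 1786 − 1665 = $121M.

NorthTel pays $121M.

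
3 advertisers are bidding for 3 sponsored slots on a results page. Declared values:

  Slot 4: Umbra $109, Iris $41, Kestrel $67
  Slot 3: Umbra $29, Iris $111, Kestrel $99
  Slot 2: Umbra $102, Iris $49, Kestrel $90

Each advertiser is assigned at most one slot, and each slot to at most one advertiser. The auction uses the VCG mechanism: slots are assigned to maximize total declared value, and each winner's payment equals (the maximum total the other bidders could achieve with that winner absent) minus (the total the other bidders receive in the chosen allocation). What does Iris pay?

Efficient allocation: Umbra→Slot 4 ($109), Iris→Slot 3 ($111), Kestrel→Slot 2 ($90); total welfare W = $310.
Iris receives Slot 3 at value $111, so the others get W − 111 = $199.
Without Iris: best allocation of the remaining 2 bidders over all 3 slots is Umbra→Slot 4 ($109), Kestrel→Slot 3 ($99), total $208.
VCG payment = (others' best without Iris) − (others' welfare with Iris) = 208 − 199 = $9.

Iris pays $9.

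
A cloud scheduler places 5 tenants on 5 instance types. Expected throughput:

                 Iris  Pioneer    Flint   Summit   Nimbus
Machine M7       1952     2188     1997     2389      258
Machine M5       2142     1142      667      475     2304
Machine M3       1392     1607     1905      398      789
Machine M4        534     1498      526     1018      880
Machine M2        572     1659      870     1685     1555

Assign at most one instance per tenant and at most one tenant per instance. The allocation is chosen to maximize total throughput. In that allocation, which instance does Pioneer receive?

Optimal: Iris→Machine M5 (2142 ops/s), Pioneer→Machine M4 (1498 ops/s), Flint→Machine M3 (1905 ops/s), Summit→Machine M7 (2389 ops/s), Nimbus→Machine M2 (1555 ops/s) — total 2142+1498+1905+2389+1555 = 9489 ops/s.
Column-greedy (each instance in turn goes to its best remaining tenant) gives 8668 ops/s, worse by 821.
Checked against all permutations: 9489 ops/s is optimal.
Pioneer's own top instance is Machine M7 (2188 ops/s), but forcing Pioneer→Machine M7 and reassigning the rest optimally gives only 8808 ops/s — worse by 681.

Pioneer receives Machine M4.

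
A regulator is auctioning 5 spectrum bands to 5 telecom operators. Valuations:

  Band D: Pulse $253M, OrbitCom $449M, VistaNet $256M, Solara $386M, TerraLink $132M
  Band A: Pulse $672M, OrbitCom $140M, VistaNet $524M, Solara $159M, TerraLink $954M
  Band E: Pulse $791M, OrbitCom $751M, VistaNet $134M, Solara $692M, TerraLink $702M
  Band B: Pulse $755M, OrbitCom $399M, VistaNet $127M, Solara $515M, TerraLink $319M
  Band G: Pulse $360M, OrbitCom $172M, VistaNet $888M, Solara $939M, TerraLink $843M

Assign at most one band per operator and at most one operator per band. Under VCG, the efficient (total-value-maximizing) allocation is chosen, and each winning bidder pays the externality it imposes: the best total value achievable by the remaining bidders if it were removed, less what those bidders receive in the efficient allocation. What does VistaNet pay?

Efficient allocation: Pulse→Band B ($755M), OrbitCom→Band D ($449M), VistaNet→Band G ($888M), Solara→Band E ($692M), TerraLink→Band A ($954M); total welfare W = $3738M.
VistaNet receives Band G at value $888M, so the others get W − 888 = $2850M.
Without VistaNet: best allocation of the remaining 4 bidders over all 5 bands is Pulse→Band B ($755M), OrbitCom→Band E ($751M), Solara→Band G ($939M), TerraLink→Band A ($954M), total $3399M.
VCG payment = (others' best without VistaNet) − (others' welfare with VistaNet) = 3399 − 2850 = $549M.

VistaNet pays $549M.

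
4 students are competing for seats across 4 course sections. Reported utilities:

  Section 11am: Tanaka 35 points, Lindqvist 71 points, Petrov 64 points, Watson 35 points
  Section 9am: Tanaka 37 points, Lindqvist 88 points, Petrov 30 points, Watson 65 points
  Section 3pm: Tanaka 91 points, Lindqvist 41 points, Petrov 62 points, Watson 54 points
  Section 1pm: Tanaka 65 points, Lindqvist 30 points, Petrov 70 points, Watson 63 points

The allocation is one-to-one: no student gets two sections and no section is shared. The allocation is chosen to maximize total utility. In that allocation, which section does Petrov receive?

Optimal: Tanaka→Section 3pm (91 points), Lindqvist→Section 9am (88 points), Petrov→Section 11am (64 points), Watson→Section 1pm (63 points) — total 91+88+64+63 = 306 points.
Row-greedy (each student in turn takes its best remaining section) gives 284 points, worse by 22.
Checked against all permutations: 306 points is optimal.
Petrov's own top section is Section 1pm (70 points), but forcing Petrov→Section 1pm and reassigning the rest optimally gives only 297 points — worse by 9.

Petrov receives Section 11am.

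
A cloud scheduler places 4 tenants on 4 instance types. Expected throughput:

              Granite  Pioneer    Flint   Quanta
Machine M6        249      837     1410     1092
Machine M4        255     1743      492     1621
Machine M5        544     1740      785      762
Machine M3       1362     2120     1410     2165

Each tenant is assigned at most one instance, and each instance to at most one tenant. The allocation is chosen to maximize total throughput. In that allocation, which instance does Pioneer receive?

Optimal: Granite→Machine M3 (1362 ops/s), Pioneer→Machine M5 (1740 ops/s), Flint→Machine M6 (1410 ops/s), Quanta→Machine M4 (1621 ops/s) — total 1362+1740+1410+1621 = 6133 ops/s.
Swapping Flint↔Quanta (Flint→Machine M4 492 ops/s, Quanta→Machine M6 1092 ops/s) loses 1447.
Pioneer's own top instance is Machine M3 (2120 ops/s), but forcing Pioneer→Machine M3 and reassigning the rest optimally gives only 5695 ops/s — worse by 438.

Pioneer receives Machine M5.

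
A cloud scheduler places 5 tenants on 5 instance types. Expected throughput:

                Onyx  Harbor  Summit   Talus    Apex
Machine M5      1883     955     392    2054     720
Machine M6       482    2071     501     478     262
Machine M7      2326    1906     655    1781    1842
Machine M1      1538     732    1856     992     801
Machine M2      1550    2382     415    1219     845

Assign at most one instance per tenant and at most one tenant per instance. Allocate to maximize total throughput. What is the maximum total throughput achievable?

Treat this as an assignment problem: match each tenant to one instance.
Optimal: Onyx→Machine M2 (1550 ops/s), Harbor→Machine M6 (2071 ops/s), Summit→Machine M1 (1856 ops/s), Talus→Machine M5 (2054 ops/s), Apex→Machine M7 (1842 ops/s) — total 1550+2071+1856+2054+1842 = 9373 ops/s.
Max-entry greedy (repeatedly take the single best remaining cell) gives 8880 ops/s, worse by 493.
Next-best assignment: Onyx→Machine M7, Harbor→Machine M6, Summit→Machine M1, Talus→Machine M5, Apex→Machine M2 = 9152 ops/s.
Every other assignment is strictly worse.

Maximum total: 9373 ops/s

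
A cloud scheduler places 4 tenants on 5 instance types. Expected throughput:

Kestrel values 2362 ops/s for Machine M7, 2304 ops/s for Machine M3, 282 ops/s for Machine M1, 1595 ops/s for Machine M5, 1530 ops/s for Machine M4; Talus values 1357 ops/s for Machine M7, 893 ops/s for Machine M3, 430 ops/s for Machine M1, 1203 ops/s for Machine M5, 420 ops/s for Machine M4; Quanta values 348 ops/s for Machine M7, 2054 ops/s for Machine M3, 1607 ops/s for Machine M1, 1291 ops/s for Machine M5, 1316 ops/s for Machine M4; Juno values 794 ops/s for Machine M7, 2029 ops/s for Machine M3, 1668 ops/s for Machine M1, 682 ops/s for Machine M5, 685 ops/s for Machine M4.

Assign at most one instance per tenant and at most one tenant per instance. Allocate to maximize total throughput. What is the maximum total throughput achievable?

This is the linear assignment problem.
Optimal: Kestrel→Machine M7 (2362 ops/s), Talus→Machine M5 (1203 ops/s), Quanta→Machine M3 (2054 ops/s), Juno→Machine M1 (1668 ops/s) — total 2362+1203+2054+1668 = 7287 ops/s.
Next-best assignment: Kestrel→Machine M7, Talus→Machine M5, Quanta→Machine M1, Juno→Machine M3 = 7201 ops/s.

Max total: 7287 ops/s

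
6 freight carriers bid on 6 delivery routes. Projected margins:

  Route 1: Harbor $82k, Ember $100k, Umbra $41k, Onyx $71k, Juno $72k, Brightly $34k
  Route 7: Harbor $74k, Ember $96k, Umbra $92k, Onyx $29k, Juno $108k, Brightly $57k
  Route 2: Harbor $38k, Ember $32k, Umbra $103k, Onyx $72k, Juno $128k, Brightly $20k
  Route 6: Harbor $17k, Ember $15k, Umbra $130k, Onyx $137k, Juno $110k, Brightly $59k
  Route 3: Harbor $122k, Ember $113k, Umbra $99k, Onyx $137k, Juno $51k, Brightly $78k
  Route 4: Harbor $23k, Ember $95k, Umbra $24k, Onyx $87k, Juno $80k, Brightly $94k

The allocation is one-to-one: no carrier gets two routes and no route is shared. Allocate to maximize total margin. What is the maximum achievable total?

Max total: $673k

Treat this as an assignment problem: match each carrier to one route.
Optimal: Harbor→Route 3 ($122k), Ember→Route 1 ($100k), Umbra→Route 7 ($92k), Onyx→Route 6 ($137k), Juno→Route 2 ($128k), Brightly→Route 4 ($94k) — total 122+100+92+137+128+94 = $673k.
Column-greedy (each route in turn goes to its best remaining carrier) gives $664k, worse by 9.
Swapping Onyx↔Brightly (Onyx→Route 4 $87k, Brightly→Route 6 $59k) loses 85.
Every other assignment is strictly worse.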